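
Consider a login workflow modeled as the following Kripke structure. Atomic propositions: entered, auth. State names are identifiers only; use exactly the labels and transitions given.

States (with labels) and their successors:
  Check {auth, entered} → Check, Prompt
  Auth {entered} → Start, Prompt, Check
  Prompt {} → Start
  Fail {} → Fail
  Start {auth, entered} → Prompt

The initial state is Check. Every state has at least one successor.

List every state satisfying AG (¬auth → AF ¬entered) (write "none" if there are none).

States satisfying ¬auth → AF ¬entered: {Check, Prompt, Fail, Start}.
States satisfying AG (¬auth → AF ¬entered): {Check, Prompt, Fail, Start}.

{Check, Prompt, Fail, Start}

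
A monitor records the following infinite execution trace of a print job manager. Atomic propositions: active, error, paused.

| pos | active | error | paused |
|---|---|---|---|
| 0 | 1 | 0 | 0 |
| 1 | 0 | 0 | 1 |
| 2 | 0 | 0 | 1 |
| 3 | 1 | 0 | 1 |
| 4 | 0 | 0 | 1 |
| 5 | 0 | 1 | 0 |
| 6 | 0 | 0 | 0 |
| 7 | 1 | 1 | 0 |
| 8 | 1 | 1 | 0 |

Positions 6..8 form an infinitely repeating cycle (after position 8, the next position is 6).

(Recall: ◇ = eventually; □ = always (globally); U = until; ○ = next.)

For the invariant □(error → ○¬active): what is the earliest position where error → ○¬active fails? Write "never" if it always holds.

7

Check error → ○¬active at each position in order: 0 ✓, 1 ✓, 2 ✓, 3 ✓, 4 ✓, 5 ✓, 6 ✓.
At position 7 the labels are {active, error} and the next position 8 has {active, error}, so error → ○¬active is false there. This is the first violation.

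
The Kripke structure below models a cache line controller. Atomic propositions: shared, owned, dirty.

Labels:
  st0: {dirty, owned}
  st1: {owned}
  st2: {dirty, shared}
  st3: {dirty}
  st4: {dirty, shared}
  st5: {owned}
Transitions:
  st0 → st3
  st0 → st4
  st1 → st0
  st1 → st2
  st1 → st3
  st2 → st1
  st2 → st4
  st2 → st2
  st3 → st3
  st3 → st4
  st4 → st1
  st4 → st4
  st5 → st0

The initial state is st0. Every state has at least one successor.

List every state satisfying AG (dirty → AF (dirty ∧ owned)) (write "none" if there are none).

none

States satisfying dirty → AF (dirty ∧ owned): {st0, st1, st5}.
States satisfying AG (dirty → AF (dirty ∧ owned)): ∅.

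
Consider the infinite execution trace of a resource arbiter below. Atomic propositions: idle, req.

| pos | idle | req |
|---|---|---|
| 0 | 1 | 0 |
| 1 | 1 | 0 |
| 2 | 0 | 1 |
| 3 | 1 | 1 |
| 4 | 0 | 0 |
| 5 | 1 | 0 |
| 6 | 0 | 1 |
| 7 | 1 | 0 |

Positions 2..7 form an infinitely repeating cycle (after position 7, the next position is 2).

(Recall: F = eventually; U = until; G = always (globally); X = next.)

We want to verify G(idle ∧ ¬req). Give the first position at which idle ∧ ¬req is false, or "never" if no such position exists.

Check idle ∧ ¬req at each position in order: 0 ✓, 1 ✓.
At position 2 the labels are {req}, so idle ∧ ¬req is false there. This is the first violation.

2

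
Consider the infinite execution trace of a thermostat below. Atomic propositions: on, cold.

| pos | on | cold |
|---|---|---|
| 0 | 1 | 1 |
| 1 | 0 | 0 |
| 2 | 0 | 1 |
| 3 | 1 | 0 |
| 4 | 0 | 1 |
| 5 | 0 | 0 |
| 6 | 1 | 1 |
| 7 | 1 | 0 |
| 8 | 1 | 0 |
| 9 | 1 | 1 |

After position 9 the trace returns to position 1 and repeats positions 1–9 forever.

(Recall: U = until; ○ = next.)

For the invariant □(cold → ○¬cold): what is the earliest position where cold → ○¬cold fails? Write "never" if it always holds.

never

cold → ○¬cold holds at every position 0..9, and those are all the positions the trace ever visits, so the invariant □(cold → ○¬cold) is never violated.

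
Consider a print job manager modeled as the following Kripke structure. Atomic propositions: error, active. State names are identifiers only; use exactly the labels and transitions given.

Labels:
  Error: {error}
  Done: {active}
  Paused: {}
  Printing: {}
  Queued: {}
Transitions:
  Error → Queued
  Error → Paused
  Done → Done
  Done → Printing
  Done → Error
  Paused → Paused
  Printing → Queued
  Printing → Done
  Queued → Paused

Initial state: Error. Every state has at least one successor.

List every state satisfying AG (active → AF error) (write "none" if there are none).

States satisfying active → AF error: {Error, Paused, Printing, Queued}.
States satisfying AG (active → AF error): {Error, Paused, Queued}.

{Error, Paused, Queued}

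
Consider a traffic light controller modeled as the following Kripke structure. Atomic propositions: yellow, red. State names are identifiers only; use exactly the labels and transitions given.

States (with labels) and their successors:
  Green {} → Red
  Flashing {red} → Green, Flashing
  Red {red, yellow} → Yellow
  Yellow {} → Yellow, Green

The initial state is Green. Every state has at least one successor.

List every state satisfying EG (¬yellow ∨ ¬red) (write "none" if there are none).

{Flashing, Yellow}

States satisfying ¬yellow ∨ ¬red: {Green, Flashing, Yellow}.
States satisfying EG (¬yellow ∨ ¬red): {Flashing, Yellow}.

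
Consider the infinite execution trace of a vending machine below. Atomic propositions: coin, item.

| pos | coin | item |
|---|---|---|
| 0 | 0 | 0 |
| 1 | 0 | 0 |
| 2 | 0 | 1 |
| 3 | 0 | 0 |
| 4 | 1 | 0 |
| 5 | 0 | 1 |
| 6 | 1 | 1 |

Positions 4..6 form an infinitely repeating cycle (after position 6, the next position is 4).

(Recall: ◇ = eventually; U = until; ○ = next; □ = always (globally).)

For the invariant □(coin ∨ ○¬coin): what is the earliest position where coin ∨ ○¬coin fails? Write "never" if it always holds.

Check coin ∨ ○¬coin at each position in order: 0 ✓, 1 ✓, 2 ✓.
At position 3 the labels are {} and the next position 4 has {coin}, so coin ∨ ○¬coin is false there. This is the first violation.

3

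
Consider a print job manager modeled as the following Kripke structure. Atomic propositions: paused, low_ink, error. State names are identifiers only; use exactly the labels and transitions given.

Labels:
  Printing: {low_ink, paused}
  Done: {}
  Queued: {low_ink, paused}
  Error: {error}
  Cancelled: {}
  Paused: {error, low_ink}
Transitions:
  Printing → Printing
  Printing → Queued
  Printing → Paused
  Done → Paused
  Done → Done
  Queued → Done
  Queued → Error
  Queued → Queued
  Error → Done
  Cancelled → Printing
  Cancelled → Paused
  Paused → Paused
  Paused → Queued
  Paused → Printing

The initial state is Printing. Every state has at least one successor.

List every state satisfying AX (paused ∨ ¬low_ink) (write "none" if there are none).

{Queued, Error}

States satisfying paused ∨ ¬low_ink: {Printing, Done, Queued, Error, Cancelled}.
States satisfying AX (paused ∨ ¬low_ink): {Queued, Error}.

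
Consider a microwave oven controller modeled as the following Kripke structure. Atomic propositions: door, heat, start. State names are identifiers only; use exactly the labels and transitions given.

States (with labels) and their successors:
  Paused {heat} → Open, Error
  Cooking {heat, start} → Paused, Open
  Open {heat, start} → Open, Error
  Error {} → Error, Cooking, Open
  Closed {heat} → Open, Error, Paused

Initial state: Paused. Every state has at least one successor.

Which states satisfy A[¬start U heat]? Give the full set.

States satisfying ¬start: {Paused, Error, Closed}.
States satisfying heat: {Paused, Cooking, Open, Closed}.
States satisfying A[¬start U heat]: {Paused, Cooking, Open, Closed}.

{Paused, Cooking, Open, Closed}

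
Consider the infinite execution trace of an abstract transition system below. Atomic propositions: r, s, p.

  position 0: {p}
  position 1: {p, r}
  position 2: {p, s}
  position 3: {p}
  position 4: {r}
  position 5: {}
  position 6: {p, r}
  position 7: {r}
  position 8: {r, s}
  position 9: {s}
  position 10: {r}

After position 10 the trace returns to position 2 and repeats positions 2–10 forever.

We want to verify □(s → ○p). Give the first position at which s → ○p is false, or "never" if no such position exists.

Check s → ○p at each position in order: 0 ✓, 1 ✓, 2 ✓, 3 ✓, 4 ✓, 5 ✓, 6 ✓, 7 ✓.
At position 8 the labels are {r, s} and the next position 9 has {s}, so s → ○p is false there. This is the first violation.

8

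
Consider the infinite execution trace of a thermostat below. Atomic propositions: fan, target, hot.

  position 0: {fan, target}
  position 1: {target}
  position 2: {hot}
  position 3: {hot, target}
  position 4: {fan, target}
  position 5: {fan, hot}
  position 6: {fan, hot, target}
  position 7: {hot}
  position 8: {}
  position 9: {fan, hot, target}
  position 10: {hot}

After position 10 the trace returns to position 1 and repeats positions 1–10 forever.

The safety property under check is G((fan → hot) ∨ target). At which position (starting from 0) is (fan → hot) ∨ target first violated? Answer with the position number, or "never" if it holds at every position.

(fan → hot) ∨ target holds at every position 0..10, and those are all the positions the trace ever visits, so the invariant G((fan → hot) ∨ target) is never violated.

never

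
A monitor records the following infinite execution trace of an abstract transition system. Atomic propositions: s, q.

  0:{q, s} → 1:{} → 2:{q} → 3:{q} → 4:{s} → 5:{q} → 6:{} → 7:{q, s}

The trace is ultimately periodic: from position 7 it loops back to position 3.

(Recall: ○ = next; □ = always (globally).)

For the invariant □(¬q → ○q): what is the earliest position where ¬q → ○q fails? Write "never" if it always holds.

¬q → ○q holds at every position 0..7, and those are all the positions the trace ever visits, so the invariant □(¬q → ○q) is never violated.

never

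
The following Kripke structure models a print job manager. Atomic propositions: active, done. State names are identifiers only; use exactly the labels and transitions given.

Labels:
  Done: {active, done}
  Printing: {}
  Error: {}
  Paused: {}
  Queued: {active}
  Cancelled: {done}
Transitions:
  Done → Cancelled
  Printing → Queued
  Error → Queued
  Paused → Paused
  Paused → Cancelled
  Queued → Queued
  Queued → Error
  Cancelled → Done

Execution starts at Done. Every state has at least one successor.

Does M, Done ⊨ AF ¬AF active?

States satisfying ¬AF active: {Paused}.
States satisfying AF ¬AF active: {Paused}.
There is a path from Done along which ¬AF active never holds.
Done ∉ Sat(AF ¬AF active).

Does not hold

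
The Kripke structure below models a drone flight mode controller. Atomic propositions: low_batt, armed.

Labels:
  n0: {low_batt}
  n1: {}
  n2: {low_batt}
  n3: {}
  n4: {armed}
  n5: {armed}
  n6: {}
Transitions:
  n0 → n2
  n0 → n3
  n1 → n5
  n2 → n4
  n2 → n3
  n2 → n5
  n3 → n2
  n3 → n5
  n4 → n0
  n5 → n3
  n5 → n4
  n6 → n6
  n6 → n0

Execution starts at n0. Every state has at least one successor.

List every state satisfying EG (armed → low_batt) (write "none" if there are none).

{n0, n2, n3, n6}

States satisfying armed → low_batt: {n0, n1, n2, n3, n6}.
States satisfying EG (armed → low_batt): {n0, n2, n3, n6}.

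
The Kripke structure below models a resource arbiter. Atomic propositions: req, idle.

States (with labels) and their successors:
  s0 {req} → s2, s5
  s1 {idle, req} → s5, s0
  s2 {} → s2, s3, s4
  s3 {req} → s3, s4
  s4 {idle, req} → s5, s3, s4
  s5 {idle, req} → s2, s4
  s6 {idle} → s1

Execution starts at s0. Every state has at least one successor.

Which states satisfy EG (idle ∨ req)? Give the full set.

States satisfying idle ∨ req: {s0, s1, s3, s4, s5, s6}.
States satisfying EG (idle ∨ req): {s0, s1, s3, s4, s5, s6}.

{s0, s1, s3, s4, s5, s6}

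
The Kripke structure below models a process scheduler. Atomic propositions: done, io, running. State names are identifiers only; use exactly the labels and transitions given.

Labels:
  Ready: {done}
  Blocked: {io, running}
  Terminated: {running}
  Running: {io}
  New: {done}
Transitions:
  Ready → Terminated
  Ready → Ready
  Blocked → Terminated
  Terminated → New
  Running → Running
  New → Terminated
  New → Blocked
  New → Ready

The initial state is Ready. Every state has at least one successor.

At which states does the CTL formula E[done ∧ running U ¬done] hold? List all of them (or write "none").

States satisfying done ∧ running: ∅.
States satisfying ¬done: {Blocked, Terminated, Running}.
States satisfying E[done ∧ running U ¬done]: {Blocked, Terminated, Running}.

{Blocked, Terminated, Running}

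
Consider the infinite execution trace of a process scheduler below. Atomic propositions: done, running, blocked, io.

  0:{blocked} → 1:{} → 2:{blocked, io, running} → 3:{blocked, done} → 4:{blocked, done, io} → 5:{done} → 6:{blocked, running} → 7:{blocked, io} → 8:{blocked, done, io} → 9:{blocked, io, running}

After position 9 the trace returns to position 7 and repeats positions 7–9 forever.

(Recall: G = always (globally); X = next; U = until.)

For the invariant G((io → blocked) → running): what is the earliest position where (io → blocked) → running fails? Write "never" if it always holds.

At position 0 the labels are {blocked}, so (io → blocked) → running is false there. This is the first violation.

0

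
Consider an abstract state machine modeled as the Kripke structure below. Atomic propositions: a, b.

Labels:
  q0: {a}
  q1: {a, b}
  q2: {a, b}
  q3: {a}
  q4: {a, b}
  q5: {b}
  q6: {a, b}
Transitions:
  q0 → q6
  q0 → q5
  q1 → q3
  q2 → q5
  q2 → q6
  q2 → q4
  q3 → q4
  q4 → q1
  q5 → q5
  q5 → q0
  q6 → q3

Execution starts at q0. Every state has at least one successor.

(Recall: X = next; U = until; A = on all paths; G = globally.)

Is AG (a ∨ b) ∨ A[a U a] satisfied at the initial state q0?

States satisfying a ∨ b: {q0, q1, q2, q3, q4, q5, q6}.
States satisfying AG (a ∨ b): {q0, q1, q2, q3, q4, q5, q6}.
States satisfying a: {q0, q1, q2, q3, q4, q6}.
States satisfying A[a U a]: {q0, q1, q2, q3, q4, q6}.
States satisfying AG (a ∨ b) ∨ A[a U a]: {q0, q1, q2, q3, q4, q5, q6}.
q0 ∈ Sat(AG (a ∨ b) ∨ A[a U a]).

Holds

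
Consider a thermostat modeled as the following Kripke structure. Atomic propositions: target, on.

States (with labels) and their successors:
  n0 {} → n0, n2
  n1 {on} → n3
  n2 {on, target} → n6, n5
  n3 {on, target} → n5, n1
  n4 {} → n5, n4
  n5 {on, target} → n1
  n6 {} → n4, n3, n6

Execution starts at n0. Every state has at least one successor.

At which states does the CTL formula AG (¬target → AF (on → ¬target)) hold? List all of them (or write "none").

States satisfying ¬target → AF (on → ¬target): {n0, n1, n2, n3, n4, n5, n6}.
States satisfying AG (¬target → AF (on → ¬target)): {n0, n1, n2, n3, n4, n5, n6}.

{n0, n1, n2, n3, n4, n5, n6}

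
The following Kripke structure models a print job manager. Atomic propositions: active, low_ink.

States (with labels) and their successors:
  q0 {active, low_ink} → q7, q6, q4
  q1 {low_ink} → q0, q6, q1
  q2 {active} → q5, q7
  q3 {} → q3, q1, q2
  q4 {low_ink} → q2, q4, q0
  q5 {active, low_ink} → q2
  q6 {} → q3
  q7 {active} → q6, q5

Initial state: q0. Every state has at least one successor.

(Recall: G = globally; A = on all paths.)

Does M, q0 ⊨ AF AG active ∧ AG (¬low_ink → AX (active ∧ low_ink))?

States satisfying AG active: ∅.
States satisfying AF AG active: ∅.
States satisfying ¬low_ink → AX (active ∧ low_ink): {q0, q1, q4, q5}.
States satisfying AG (¬low_ink → AX (active ∧ low_ink)): ∅.
States satisfying AF AG active ∧ AG (¬low_ink → AX (active ∧ low_ink)): ∅.
q0 ∉ Sat(AF AG active ∧ AG (¬low_ink → AX (active ∧ low_ink))).

Does not hold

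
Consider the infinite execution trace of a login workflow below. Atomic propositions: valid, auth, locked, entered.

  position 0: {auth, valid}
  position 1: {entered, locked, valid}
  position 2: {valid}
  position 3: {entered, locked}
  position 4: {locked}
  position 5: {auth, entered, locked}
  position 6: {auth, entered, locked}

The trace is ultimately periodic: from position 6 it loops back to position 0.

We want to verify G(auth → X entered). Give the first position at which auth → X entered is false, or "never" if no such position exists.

6

Check auth → X entered at each position in order: 0 ✓, 1 ✓, 2 ✓, 3 ✓, 4 ✓, 5 ✓.
At position 6 the labels are {auth, entered, locked} and the next position 0 has {auth, valid}, so auth → X entered is false there. This is the first violation.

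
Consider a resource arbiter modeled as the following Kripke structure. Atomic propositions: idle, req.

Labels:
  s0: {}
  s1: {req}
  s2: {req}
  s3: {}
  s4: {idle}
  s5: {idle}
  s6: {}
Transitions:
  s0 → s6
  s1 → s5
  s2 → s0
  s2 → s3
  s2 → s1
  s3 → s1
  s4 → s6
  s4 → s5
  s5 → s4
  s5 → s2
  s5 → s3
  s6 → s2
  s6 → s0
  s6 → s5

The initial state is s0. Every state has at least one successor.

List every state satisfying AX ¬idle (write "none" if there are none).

{s0, s2, s3}

States satisfying ¬idle: {s0, s1, s2, s3, s6}.
States satisfying AX ¬idle: {s0, s2, s3}.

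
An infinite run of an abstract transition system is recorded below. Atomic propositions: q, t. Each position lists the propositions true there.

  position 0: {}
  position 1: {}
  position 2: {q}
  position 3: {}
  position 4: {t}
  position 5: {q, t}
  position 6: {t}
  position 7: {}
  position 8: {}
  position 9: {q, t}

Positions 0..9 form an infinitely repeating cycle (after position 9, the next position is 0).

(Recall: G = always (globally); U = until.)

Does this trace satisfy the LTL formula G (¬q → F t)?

¬q → F t holds at every position 0..9, and those are all positions ever visited, so G (¬q → F t) holds.
Positions where ¬q holds: 0, 1, 3, 4, 6, 7, 8.
Check F t at each: 0→ok, 1→ok, 3→ok, 4→ok, 6→ok, 7→ok, 8→ok.

Yes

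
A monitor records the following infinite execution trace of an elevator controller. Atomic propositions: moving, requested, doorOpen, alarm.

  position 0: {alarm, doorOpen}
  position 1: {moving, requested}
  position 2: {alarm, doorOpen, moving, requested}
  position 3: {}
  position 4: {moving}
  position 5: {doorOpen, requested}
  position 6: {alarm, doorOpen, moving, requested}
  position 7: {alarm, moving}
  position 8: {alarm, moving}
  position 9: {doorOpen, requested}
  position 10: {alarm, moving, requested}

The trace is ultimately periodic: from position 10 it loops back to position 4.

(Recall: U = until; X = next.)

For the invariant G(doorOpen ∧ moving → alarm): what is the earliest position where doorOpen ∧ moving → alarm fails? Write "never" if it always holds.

doorOpen ∧ moving → alarm holds at every position 0..10, and those are all the positions the trace ever visits, so the invariant G(doorOpen ∧ moving → alarm) is never violated.

never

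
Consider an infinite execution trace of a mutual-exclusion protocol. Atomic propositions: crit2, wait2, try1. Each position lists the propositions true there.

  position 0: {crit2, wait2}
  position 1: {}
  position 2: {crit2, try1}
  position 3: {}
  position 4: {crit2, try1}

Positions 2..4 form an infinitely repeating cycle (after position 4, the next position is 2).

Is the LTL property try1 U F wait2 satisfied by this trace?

Walking from position 0: F wait2 first holds at position 0, and try1 holds at every earlier position along the way, so try1 U F wait2 holds.

Yes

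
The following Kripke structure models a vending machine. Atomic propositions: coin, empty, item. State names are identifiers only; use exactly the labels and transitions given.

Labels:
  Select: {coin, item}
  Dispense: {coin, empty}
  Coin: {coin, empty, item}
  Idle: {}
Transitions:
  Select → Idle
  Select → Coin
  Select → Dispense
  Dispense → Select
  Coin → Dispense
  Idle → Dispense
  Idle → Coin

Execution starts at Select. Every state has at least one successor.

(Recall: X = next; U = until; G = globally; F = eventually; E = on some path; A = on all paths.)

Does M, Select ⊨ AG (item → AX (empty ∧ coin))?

Violated

States satisfying item → AX (empty ∧ coin): {Dispense, Coin, Idle}.
States satisfying AG (item → AX (empty ∧ coin)): ∅.
Select is reachable from Select and violates item → AX (empty ∧ coin), so AG fails at Select.
Select ∉ Sat(AG (item → AX (empty ∧ coin))).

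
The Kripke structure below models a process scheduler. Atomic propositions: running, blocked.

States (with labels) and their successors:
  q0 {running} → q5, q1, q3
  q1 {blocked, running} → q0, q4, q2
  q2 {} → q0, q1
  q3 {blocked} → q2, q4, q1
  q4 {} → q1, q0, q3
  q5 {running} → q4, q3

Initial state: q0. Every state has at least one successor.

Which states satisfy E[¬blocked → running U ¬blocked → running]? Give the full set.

States satisfying ¬blocked → running: {q0, q1, q3, q5}.
States satisfying E[¬blocked → running U ¬blocked → running]: {q0, q1, q3, q5}.

{q0, q1, q3, q5}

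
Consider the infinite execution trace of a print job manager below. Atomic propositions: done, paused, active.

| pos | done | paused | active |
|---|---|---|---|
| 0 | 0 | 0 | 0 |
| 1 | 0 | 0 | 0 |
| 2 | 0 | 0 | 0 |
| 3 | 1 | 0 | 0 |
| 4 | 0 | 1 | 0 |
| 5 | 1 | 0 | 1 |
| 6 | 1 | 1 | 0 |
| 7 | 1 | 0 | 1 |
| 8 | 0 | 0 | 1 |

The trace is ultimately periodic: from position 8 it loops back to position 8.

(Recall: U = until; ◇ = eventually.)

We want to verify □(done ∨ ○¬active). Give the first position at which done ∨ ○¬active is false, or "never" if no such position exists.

4

Check done ∨ ○¬active at each position in order: 0 ✓, 1 ✓, 2 ✓, 3 ✓.
At position 4 the labels are {paused} and the next position 5 has {active, done}, so done ∨ ○¬active is false there. This is the first violation.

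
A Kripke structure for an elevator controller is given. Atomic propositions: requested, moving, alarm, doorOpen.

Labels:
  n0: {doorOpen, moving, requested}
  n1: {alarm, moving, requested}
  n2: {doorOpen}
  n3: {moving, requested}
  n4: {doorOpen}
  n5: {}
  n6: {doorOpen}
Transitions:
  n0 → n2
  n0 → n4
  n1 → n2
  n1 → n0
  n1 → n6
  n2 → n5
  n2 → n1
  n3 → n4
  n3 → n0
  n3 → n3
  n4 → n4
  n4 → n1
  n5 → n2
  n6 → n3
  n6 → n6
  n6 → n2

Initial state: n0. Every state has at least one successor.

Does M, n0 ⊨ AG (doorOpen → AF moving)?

No

States satisfying doorOpen → AF moving: {n0, n1, n3, n5}.
States satisfying AG (doorOpen → AF moving): ∅.
n2 is reachable from n0 and violates doorOpen → AF moving, so AG fails at n0.
n0 ∉ Sat(AG (doorOpen → AF moving)).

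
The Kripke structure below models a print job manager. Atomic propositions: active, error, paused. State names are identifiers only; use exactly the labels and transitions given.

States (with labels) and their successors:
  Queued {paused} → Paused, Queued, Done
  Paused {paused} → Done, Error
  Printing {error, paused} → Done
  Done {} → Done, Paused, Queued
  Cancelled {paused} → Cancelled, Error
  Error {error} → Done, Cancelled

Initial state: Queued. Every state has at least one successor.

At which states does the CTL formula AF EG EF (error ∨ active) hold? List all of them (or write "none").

States satisfying EG EF (error ∨ active): {Queued, Paused, Printing, Done, Cancelled, Error}.
States satisfying AF EG EF (error ∨ active): {Queued, Paused, Printing, Done, Cancelled, Error}.

{Queued, Paused, Printing, Done, Cancelled, Error}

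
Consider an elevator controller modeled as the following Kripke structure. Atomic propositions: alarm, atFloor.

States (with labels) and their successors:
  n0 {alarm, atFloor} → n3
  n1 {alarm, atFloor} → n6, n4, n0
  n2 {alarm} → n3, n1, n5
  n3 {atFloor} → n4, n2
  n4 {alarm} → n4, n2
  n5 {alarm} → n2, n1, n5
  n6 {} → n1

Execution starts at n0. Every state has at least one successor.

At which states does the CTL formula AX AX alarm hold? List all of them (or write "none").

States satisfying AX alarm: {n3, n4, n5, n6}.
States satisfying AX AX alarm: {n0}.

{n0}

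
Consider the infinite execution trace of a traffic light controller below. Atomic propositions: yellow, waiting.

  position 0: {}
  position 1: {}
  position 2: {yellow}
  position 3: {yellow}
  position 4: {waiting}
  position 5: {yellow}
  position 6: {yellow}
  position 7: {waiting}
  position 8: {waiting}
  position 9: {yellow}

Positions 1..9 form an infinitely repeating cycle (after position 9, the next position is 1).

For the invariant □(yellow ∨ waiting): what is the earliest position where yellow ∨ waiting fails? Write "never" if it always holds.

At position 0 the labels are {}, so yellow ∨ waiting is false there. This is the first violation.

0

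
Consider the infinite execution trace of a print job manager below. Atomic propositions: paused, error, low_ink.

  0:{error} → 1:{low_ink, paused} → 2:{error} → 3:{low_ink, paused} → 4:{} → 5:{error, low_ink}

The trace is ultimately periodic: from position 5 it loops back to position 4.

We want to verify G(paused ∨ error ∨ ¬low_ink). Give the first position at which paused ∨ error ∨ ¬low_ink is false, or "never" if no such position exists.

never

paused ∨ error ∨ ¬low_ink holds at every position 0..5, and those are all the positions the trace ever visits, so the invariant G(paused ∨ error ∨ ¬low_ink) is never violated.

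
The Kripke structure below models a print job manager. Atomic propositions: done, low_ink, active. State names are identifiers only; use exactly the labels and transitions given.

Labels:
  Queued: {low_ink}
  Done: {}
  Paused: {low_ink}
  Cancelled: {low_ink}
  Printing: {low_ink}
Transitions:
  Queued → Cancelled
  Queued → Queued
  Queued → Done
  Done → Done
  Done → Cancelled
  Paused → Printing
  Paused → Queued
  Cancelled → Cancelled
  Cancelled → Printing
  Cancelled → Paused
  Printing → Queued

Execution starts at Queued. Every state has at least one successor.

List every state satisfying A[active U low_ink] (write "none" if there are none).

{Queued, Paused, Cancelled, Printing}

States satisfying active: ∅.
States satisfying low_ink: {Queued, Paused, Cancelled, Printing}.
States satisfying A[active U low_ink]: {Queued, Paused, Cancelled, Printing}.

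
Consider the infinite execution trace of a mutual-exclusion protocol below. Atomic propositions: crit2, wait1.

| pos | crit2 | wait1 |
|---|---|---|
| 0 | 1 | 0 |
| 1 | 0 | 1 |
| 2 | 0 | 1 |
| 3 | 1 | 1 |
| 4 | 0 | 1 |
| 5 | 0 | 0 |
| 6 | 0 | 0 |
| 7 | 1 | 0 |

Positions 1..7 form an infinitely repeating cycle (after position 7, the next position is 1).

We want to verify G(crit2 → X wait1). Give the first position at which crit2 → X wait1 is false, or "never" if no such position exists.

crit2 → X wait1 holds at every position 0..7, and those are all the positions the trace ever visits, so the invariant G(crit2 → X wait1) is never violated.

never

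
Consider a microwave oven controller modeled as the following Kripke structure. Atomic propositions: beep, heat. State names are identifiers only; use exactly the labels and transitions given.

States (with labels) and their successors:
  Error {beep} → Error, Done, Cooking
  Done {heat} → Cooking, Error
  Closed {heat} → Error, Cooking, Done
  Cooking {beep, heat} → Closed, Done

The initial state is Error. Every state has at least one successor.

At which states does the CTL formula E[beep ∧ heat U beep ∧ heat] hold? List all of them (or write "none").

States satisfying beep ∧ heat: {Cooking}.
States satisfying E[beep ∧ heat U beep ∧ heat]: {Cooking}.

{Cooking}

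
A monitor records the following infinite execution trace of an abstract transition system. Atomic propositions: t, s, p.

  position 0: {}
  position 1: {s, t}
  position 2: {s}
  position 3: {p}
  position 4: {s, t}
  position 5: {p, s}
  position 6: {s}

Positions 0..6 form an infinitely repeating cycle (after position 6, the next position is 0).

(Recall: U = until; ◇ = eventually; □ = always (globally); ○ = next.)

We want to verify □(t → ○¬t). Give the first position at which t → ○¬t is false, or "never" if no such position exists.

never

t → ○¬t holds at every position 0..6, and those are all the positions the trace ever visits, so the invariant □(t → ○¬t) is never violated.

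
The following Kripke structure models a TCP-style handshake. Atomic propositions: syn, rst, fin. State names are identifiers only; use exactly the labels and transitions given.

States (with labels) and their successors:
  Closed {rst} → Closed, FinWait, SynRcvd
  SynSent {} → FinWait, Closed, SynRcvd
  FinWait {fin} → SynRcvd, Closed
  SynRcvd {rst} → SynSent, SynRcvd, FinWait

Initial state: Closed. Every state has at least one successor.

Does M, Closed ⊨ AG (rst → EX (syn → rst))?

Yes

States satisfying rst → EX (syn → rst): {Closed, SynSent, FinWait, SynRcvd}.
States satisfying AG (rst → EX (syn → rst)): {Closed, SynSent, FinWait, SynRcvd}.
Every state reachable from Closed satisfies rst → EX (syn → rst).
Closed ∈ Sat(AG (rst → EX (syn → rst))).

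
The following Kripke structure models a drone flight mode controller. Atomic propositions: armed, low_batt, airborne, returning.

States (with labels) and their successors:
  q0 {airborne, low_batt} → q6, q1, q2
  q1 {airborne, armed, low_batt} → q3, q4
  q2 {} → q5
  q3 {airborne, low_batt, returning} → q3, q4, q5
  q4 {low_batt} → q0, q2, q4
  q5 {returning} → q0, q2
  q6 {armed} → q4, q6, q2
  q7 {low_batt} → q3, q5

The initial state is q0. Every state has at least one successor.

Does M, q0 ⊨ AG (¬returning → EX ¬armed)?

States satisfying ¬returning → EX ¬armed: {q0, q1, q2, q3, q4, q5, q6, q7}.
States satisfying AG (¬returning → EX ¬armed): {q0, q1, q2, q3, q4, q5, q6, q7}.
Every state reachable from q0 satisfies ¬returning → EX ¬armed.
q0 ∈ Sat(AG (¬returning → EX ¬armed)).

Yes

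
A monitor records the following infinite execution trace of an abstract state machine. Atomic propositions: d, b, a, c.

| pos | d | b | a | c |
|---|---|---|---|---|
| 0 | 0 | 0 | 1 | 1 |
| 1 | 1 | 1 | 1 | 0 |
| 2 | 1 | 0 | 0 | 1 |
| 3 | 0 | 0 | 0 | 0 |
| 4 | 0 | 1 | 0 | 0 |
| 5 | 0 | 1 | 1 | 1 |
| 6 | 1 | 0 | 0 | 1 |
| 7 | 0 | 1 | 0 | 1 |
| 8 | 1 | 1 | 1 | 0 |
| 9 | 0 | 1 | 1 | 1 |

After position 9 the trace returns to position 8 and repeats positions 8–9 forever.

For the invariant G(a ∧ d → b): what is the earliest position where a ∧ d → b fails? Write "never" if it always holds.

a ∧ d → b holds at every position 0..9, and those are all the positions the trace ever visits, so the invariant G(a ∧ d → b) is never violated.

never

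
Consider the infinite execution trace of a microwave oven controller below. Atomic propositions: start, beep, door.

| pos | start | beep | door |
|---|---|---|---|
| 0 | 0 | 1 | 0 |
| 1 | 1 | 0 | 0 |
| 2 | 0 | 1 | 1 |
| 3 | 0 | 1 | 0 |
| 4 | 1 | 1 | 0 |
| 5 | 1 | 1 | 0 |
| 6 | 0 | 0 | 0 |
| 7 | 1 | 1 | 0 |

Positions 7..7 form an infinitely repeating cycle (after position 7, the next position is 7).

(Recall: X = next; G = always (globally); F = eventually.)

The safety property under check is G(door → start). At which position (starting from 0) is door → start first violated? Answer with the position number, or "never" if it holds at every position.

Check door → start at each position in order: 0 ✓, 1 ✓.
At position 2 the labels are {beep, door}, so door → start is false there. This is the first violation.

2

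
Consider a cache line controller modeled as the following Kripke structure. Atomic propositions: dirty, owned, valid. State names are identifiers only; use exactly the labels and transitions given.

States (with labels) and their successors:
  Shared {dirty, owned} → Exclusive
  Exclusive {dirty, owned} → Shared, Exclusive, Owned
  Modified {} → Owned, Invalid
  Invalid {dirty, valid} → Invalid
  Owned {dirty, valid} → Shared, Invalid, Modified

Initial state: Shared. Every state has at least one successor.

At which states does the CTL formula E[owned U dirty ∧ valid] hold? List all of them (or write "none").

{Shared, Exclusive, Invalid, Owned}

States satisfying owned: {Shared, Exclusive}.
States satisfying dirty ∧ valid: {Invalid, Owned}.
States satisfying E[owned U dirty ∧ valid]: {Shared, Exclusive, Invalid, Owned}.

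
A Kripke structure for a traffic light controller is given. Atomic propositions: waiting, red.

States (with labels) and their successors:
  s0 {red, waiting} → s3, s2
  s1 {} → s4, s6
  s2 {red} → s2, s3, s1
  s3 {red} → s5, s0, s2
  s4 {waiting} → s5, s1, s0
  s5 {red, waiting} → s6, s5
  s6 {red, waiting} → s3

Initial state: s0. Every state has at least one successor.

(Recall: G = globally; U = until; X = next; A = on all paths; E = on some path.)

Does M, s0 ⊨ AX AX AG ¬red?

Violated

States satisfying AX AG ¬red: ∅.
States satisfying AX AX AG ¬red: ∅.
s0 ∉ Sat(AX AX AG ¬red).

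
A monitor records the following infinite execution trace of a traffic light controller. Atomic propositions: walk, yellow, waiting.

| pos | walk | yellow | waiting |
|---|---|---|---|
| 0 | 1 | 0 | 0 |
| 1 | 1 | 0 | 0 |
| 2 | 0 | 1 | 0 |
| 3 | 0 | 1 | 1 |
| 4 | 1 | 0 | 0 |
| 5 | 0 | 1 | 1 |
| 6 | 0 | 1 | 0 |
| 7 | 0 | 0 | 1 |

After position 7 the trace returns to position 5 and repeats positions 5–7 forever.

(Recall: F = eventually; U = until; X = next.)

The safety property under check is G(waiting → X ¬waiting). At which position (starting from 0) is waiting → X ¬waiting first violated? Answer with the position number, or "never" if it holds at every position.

Check waiting → X ¬waiting at each position in order: 0 ✓, 1 ✓, 2 ✓, 3 ✓, 4 ✓, 5 ✓, 6 ✓.
At position 7 the labels are {waiting} and the next position 5 has {waiting, yellow}, so waiting → X ¬waiting is false there. This is the first violation.

7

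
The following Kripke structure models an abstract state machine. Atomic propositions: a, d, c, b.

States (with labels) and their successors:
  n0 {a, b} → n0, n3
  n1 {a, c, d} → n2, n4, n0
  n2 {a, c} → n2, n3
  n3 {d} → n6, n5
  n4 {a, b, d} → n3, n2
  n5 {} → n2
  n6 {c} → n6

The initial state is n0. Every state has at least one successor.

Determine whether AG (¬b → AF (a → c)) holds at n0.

Holds

States satisfying ¬b → AF (a → c): {n0, n1, n2, n3, n4, n5, n6}.
States satisfying AG (¬b → AF (a → c)): {n0, n1, n2, n3, n4, n5, n6}.
Every state reachable from n0 satisfies ¬b → AF (a → c).
n0 ∈ Sat(AG (¬b → AF (a → c))).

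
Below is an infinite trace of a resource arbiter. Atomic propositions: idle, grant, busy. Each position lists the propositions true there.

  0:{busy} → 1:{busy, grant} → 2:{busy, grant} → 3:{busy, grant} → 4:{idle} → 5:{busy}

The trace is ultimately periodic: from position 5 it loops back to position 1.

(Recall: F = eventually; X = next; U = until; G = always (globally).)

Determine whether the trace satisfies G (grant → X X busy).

grant → X X busy must hold at every position from 0 onward. It fails at position 2, so G (grant → X X busy) is false.
Positions where grant holds: 1, 2, 3.
Check X X busy at each: 1→ok, 2→fails, 3→ok.

Does not hold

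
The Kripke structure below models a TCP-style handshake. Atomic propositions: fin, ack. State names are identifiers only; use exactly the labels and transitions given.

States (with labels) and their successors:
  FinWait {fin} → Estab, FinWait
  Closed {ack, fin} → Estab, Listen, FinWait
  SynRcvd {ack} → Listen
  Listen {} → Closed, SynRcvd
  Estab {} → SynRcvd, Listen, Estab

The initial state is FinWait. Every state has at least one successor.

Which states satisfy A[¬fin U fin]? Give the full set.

{FinWait, Closed}

States satisfying ¬fin: {SynRcvd, Listen, Estab}.
States satisfying fin: {FinWait, Closed}.
States satisfying A[¬fin U fin]: {FinWait, Closed}.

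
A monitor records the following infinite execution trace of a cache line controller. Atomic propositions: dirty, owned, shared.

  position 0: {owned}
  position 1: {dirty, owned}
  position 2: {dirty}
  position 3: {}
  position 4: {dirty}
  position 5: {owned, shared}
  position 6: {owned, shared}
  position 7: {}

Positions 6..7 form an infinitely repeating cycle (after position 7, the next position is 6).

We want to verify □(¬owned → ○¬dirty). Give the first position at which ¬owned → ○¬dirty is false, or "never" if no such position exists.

Check ¬owned → ○¬dirty at each position in order: 0 ✓, 1 ✓, 2 ✓.
At position 3 the labels are {} and the next position 4 has {dirty}, so ¬owned → ○¬dirty is false there. This is the first violation.

3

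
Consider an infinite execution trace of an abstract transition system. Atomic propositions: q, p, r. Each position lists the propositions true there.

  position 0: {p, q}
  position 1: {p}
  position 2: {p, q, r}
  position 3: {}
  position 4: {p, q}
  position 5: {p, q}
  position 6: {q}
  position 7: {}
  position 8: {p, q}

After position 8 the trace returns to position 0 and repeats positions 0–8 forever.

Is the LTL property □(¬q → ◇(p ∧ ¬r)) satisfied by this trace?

Yes

¬q → ◇(p ∧ ¬r) holds at every position 0..8, and those are all positions ever visited, so □(¬q → ◇(p ∧ ¬r)) holds.
Positions where ¬q holds: 1, 3, 7.
Check ◇(p ∧ ¬r) at each: 1→ok, 3→ok, 7→ok.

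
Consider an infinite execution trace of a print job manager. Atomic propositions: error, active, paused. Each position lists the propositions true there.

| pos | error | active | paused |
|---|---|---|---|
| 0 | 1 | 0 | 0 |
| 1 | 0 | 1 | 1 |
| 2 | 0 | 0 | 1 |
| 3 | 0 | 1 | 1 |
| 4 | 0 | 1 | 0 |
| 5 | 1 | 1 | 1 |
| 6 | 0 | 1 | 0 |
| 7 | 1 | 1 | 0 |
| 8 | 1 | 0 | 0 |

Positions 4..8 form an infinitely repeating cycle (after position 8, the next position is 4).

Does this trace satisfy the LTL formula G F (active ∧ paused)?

F (active ∧ paused) holds at every position 0..8, and those are all positions ever visited, so G F (active ∧ paused) holds.

Holds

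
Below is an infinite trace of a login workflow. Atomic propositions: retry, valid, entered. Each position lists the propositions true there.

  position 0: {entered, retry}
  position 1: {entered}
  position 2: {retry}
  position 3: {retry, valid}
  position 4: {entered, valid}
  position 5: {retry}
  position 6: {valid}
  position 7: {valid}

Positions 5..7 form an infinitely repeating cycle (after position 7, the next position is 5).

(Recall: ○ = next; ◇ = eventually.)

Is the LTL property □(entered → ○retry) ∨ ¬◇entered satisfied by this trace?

Violated

entered → ○retry must hold at every position from 0 onward. It fails at position 0, so □(entered → ○retry) is false.
Positions where entered holds: 0, 1, 4.
Check ○retry at each: 0→fails, 1→ok, 4→ok.
At position 0: □(entered → ○retry) is false; ¬◇entered is false; so □(entered → ○retry) ∨ ¬◇entered is false.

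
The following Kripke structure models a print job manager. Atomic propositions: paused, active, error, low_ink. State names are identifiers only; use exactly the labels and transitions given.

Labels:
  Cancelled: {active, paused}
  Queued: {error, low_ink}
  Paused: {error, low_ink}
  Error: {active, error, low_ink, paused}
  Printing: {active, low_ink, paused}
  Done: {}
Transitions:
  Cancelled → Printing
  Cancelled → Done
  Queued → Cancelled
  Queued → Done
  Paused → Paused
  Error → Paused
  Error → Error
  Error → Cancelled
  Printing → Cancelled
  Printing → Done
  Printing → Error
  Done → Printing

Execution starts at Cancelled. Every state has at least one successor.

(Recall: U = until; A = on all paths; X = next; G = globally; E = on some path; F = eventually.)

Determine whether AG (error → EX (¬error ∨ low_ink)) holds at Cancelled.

States satisfying error → EX (¬error ∨ low_ink): {Cancelled, Queued, Paused, Error, Printing, Done}.
States satisfying AG (error → EX (¬error ∨ low_ink)): {Cancelled, Queued, Paused, Error, Printing, Done}.
Every state reachable from Cancelled satisfies error → EX (¬error ∨ low_ink).
Cancelled ∈ Sat(AG (error → EX (¬error ∨ low_ink))).

Yes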